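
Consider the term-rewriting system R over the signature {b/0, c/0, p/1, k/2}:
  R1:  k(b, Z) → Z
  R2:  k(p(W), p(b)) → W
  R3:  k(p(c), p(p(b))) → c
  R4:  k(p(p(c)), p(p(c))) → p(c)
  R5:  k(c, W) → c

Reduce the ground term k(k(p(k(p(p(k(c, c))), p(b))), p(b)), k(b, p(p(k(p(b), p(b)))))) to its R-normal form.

c

1. k(k(p(k(p(p(k(c, c))), p(b))), p(b)), k(b, p(p(k(p(b), p(b))))))  →  k(k(p(p(k(c, c))), p(b)), k(b, p(p(k(p(b), p(b))))))   [R2 at 1]
2. k(k(p(p(k(c, c))), p(b)), k(b, p(p(k(p(b), p(b))))))  →  k(p(k(c, c)), k(b, p(p(k(p(b), p(b))))))   [R2 at 1]
3. k(p(k(c, c)), k(b, p(p(k(p(b), p(b))))))  →  k(p(c), k(b, p(p(k(p(b), p(b))))))   [R5 at 1.1]
4. k(p(c), k(b, p(p(k(p(b), p(b))))))  →  k(p(c), p(p(k(p(b), p(b)))))   [R1 at 2]
5. k(p(c), p(p(k(p(b), p(b)))))  →  k(p(c), p(p(b)))   [R2 at 2.1.1]
6. k(p(c), p(p(b)))  →  c   [R3 at ε]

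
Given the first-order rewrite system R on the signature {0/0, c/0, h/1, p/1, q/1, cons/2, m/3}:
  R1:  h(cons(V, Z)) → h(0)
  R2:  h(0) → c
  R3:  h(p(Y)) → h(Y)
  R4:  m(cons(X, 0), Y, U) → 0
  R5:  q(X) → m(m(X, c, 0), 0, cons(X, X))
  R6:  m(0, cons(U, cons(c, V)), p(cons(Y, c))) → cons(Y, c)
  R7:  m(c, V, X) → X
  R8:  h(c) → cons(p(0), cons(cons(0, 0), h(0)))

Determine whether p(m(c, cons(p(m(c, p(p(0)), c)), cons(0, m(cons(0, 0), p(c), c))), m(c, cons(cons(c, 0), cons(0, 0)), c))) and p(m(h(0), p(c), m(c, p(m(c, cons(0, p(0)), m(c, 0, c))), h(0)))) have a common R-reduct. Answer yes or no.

Reduce t₁ = p(m(c, cons(p(m(c, p(p(0)), c)), cons(0, m(cons(0, 0), p(c), c))), m(c, cons(cons(c, 0), cons(0, 0)), c))):
1. p(m(c, cons(p(m(c, p(p(0)), c)), cons(0, m(cons(0, 0), p(c), c))), m(c, cons(cons(c, 0), cons(0, 0)), c)))  →  p(m(c, cons(cons(c, 0), cons(0, 0)), c))   [R7 at 1]
2. p(m(c, cons(cons(c, 0), cons(0, 0)), c))  →  p(c)   [R7 at 1]

Reduce t₂ = p(m(h(0), p(c), m(c, p(m(c, cons(0, p(0)), m(c, 0, c))), h(0)))):
1. p(m(h(0), p(c), m(c, p(m(c, cons(0, p(0)), m(c, 0, c))), h(0))))  →  p(m(c, p(c), m(c, p(m(c, cons(0, p(0)), m(c, 0, c))), h(0))))   [R2 at 1.1]
2. p(m(c, p(c), m(c, p(m(c, cons(0, p(0)), m(c, 0, c))), h(0))))  →  p(m(c, p(m(c, cons(0, p(0)), m(c, 0, c))), h(0)))   [R7 at 1]
3. p(m(c, p(m(c, cons(0, p(0)), m(c, 0, c))), h(0)))  →  p(h(0))   [R7 at 1]
4. p(h(0))  →  p(c)   [R2 at 1]

yes — NF(t₁) = p(c), NF(t₂) = p(c)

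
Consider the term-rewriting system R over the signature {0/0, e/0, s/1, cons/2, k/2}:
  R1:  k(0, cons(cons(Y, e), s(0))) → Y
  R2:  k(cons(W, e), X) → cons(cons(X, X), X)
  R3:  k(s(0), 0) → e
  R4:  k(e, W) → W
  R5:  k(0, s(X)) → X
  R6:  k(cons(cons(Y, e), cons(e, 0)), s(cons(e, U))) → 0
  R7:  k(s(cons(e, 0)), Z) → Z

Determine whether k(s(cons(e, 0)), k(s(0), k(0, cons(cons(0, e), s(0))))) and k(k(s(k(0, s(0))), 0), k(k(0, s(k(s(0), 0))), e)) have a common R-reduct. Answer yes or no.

yes — NF(t₁) = e, NF(t₂) = e

Reduce t₁ = k(s(cons(e, 0)), k(s(0), k(0, cons(cons(0, e), s(0))))):
1. k(s(cons(e, 0)), k(s(0), k(0, cons(cons(0, e), s(0)))))  →  k(s(0), k(0, cons(cons(0, e), s(0))))   [R7 at ε]
2. k(s(0), k(0, cons(cons(0, e), s(0))))  →  k(s(0), 0)   [R1 at 2]
3. k(s(0), 0)  →  e   [R3 at ε]

Reduce t₂ = k(k(s(k(0, s(0))), 0), k(k(0, s(k(s(0), 0))), e)):
1. k(k(s(k(0, s(0))), 0), k(k(0, s(k(s(0), 0))), e))  →  k(k(s(0), 0), k(k(0, s(k(s(0), 0))), e))   [R5 at 1.1.1]
2. k(k(s(0), 0), k(k(0, s(k(s(0), 0))), e))  →  k(e, k(k(0, s(k(s(0), 0))), e))   [R3 at 1]
3. k(e, k(k(0, s(k(s(0), 0))), e))  →  k(k(0, s(k(s(0), 0))), e)   [R4 at ε]
4. k(k(0, s(k(s(0), 0))), e)  →  k(k(s(0), 0), e)   [R5 at 1]
5. k(k(s(0), 0), e)  →  k(e, e)   [R3 at 1]
6. k(e, e)  →  e   [R4 at ε]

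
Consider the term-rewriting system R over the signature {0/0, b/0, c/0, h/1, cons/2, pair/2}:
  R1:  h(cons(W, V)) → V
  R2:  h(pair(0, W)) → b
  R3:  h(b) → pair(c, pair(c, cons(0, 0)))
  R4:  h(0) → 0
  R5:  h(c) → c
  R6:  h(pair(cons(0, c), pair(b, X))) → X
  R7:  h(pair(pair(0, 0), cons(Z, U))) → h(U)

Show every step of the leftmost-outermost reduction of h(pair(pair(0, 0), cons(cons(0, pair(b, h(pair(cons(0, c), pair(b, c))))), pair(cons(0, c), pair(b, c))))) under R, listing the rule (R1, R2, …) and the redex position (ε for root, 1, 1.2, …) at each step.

1. h(pair(pair(0, 0), cons(cons(0, pair(b, h(pair(cons(0, c), pair(b, c))))), pair(cons(0, c), pair(b, c)))))  →  h(pair(cons(0, c), pair(b, c)))   [R7 at ε]
2. h(pair(cons(0, c), pair(b, c)))  →  c   [R6 at ε]

c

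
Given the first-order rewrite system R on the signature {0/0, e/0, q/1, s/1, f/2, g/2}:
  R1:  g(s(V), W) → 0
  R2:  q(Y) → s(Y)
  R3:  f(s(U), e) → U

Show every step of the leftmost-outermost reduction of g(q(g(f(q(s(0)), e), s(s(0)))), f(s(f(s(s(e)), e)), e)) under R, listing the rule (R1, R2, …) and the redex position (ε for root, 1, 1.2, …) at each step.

1. g(q(g(f(q(s(0)), e), s(s(0)))), f(s(f(s(s(e)), e)), e))  →  g(s(g(f(q(s(0)), e), s(s(0)))), f(s(f(s(s(e)), e)), e))   [R2 at 1]
2. g(s(g(f(q(s(0)), e), s(s(0)))), f(s(f(s(s(e)), e)), e))  →  0   [R1 at ε]

0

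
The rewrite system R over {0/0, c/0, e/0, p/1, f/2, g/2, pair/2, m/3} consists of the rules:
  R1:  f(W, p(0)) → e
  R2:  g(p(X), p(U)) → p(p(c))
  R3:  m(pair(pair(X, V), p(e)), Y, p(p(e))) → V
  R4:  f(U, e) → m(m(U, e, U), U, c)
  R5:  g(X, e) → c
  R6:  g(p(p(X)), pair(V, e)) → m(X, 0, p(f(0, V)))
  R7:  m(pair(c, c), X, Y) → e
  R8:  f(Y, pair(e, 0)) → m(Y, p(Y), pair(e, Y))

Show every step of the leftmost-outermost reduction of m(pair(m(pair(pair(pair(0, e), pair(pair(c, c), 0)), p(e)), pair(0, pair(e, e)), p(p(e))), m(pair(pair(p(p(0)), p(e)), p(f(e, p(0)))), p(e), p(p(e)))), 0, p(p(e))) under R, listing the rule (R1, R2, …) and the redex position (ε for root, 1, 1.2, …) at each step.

0

1. m(pair(m(pair(pair(pair(0, e), pair(pair(c, c), 0)), p(e)), pair(0, pair(e, e)), p(p(e))), m(pair(pair(p(p(0)), p(e)), p(f(e, p(0)))), p(e), p(p(e)))), 0, p(p(e)))  →  m(pair(pair(pair(c, c), 0), m(pair(pair(p(p(0)), p(e)), p(f(e, p(0)))), p(e), p(p(e)))), 0, p(p(e)))   [R3 at 1.1]
2. m(pair(pair(pair(c, c), 0), m(pair(pair(p(p(0)), p(e)), p(f(e, p(0)))), p(e), p(p(e)))), 0, p(p(e)))  →  m(pair(pair(pair(c, c), 0), m(pair(pair(p(p(0)), p(e)), p(e)), p(e), p(p(e)))), 0, p(p(e)))   [R1 at 1.2.1.2.1]
3. m(pair(pair(pair(c, c), 0), m(pair(pair(p(p(0)), p(e)), p(e)), p(e), p(p(e)))), 0, p(p(e)))  →  m(pair(pair(pair(c, c), 0), p(e)), 0, p(p(e)))   [R3 at 1.2]
4. m(pair(pair(pair(c, c), 0), p(e)), 0, p(p(e)))  →  0   [R3 at ε]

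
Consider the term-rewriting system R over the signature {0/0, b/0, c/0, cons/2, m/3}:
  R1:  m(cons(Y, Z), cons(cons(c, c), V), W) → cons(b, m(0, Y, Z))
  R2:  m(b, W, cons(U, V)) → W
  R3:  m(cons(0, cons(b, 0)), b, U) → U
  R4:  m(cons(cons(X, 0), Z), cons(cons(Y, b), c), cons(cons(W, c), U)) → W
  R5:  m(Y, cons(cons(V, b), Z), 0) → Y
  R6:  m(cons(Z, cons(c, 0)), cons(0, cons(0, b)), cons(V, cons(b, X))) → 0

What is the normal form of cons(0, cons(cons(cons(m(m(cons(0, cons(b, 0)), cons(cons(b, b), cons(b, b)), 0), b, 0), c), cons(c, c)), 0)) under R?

1. cons(0, cons(cons(cons(m(m(cons(0, cons(b, 0)), cons(cons(b, b), cons(b, b)), 0), b, 0), c), cons(c, c)), 0))  →  cons(0, cons(cons(cons(m(cons(0, cons(b, 0)), b, 0), c), cons(c, c)), 0))   [R5 at 2.1.1.1.1]
2. cons(0, cons(cons(cons(m(cons(0, cons(b, 0)), b, 0), c), cons(c, c)), 0))  →  cons(0, cons(cons(cons(0, c), cons(c, c)), 0))   [R3 at 2.1.1.1]

cons(0, cons(cons(cons(0, c), cons(c, c)), 0))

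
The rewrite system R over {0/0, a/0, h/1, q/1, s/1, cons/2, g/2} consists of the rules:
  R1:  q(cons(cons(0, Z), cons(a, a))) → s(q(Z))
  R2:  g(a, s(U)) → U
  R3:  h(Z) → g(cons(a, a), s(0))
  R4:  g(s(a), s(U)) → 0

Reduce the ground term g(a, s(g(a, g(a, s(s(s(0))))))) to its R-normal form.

1. g(a, s(g(a, g(a, s(s(s(0)))))))  →  g(a, g(a, s(s(s(0)))))   [R2 at ε]
2. g(a, g(a, s(s(s(0)))))  →  g(a, s(s(0)))   [R2 at 2]
3. g(a, s(s(0)))  →  s(0)   [R2 at ε]

s(0)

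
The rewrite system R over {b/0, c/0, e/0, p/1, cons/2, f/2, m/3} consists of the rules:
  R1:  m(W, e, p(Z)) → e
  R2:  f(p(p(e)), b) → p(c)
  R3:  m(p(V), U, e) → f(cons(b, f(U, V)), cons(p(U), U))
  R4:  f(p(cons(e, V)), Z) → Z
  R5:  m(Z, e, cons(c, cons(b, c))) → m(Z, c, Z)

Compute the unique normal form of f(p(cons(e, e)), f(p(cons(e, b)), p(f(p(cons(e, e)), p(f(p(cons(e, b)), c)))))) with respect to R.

p(p(c))

1. f(p(cons(e, e)), f(p(cons(e, b)), p(f(p(cons(e, e)), p(f(p(cons(e, b)), c))))))  →  f(p(cons(e, b)), p(f(p(cons(e, e)), p(f(p(cons(e, b)), c)))))   [R4 at ε]
2. f(p(cons(e, b)), p(f(p(cons(e, e)), p(f(p(cons(e, b)), c)))))  →  p(f(p(cons(e, e)), p(f(p(cons(e, b)), c))))   [R4 at ε]
3. p(f(p(cons(e, e)), p(f(p(cons(e, b)), c))))  →  p(p(f(p(cons(e, b)), c)))   [R4 at 1]
4. p(p(f(p(cons(e, b)), c)))  →  p(p(c))   [R4 at 1.1]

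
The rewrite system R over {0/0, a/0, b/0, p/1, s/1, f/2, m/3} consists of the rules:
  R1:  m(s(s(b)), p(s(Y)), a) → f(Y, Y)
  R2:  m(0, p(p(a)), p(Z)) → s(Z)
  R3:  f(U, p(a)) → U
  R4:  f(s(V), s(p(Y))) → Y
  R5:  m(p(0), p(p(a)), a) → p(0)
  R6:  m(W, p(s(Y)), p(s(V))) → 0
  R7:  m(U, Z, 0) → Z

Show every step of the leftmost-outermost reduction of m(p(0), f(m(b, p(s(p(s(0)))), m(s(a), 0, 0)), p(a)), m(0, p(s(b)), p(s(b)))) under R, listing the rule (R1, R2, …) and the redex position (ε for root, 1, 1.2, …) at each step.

1. m(p(0), f(m(b, p(s(p(s(0)))), m(s(a), 0, 0)), p(a)), m(0, p(s(b)), p(s(b))))  →  m(p(0), m(b, p(s(p(s(0)))), m(s(a), 0, 0)), m(0, p(s(b)), p(s(b))))   [R3 at 2]
2. m(p(0), m(b, p(s(p(s(0)))), m(s(a), 0, 0)), m(0, p(s(b)), p(s(b))))  →  m(p(0), m(b, p(s(p(s(0)))), 0), m(0, p(s(b)), p(s(b))))   [R7 at 2.3]
3. m(p(0), m(b, p(s(p(s(0)))), 0), m(0, p(s(b)), p(s(b))))  →  m(p(0), p(s(p(s(0)))), m(0, p(s(b)), p(s(b))))   [R7 at 2]
4. m(p(0), p(s(p(s(0)))), m(0, p(s(b)), p(s(b))))  →  m(p(0), p(s(p(s(0)))), 0)   [R6 at 3]
5. m(p(0), p(s(p(s(0)))), 0)  →  p(s(p(s(0))))   [R7 at ε]

p(s(p(s(0))))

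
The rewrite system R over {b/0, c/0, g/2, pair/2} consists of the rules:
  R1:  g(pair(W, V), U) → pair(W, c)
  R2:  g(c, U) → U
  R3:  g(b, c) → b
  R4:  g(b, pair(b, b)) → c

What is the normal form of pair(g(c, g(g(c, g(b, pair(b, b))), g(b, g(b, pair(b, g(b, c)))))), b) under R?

1. pair(g(c, g(g(c, g(b, pair(b, b))), g(b, g(b, pair(b, g(b, c)))))), b)  →  pair(g(g(c, g(b, pair(b, b))), g(b, g(b, pair(b, g(b, c))))), b)   [R2 at 1]
2. pair(g(g(c, g(b, pair(b, b))), g(b, g(b, pair(b, g(b, c))))), b)  →  pair(g(g(b, pair(b, b)), g(b, g(b, pair(b, g(b, c))))), b)   [R2 at 1.1]
3. pair(g(g(b, pair(b, b)), g(b, g(b, pair(b, g(b, c))))), b)  →  pair(g(c, g(b, g(b, pair(b, g(b, c))))), b)   [R4 at 1.1]
4. pair(g(c, g(b, g(b, pair(b, g(b, c))))), b)  →  pair(g(b, g(b, pair(b, g(b, c)))), b)   [R2 at 1]
5. pair(g(b, g(b, pair(b, g(b, c)))), b)  →  pair(g(b, g(b, pair(b, b))), b)   [R3 at 1.2.2.2]
6. pair(g(b, g(b, pair(b, b))), b)  →  pair(g(b, c), b)   [R4 at 1.2]
7. pair(g(b, c), b)  →  pair(b, b)   [R3 at 1]

pair(b, b)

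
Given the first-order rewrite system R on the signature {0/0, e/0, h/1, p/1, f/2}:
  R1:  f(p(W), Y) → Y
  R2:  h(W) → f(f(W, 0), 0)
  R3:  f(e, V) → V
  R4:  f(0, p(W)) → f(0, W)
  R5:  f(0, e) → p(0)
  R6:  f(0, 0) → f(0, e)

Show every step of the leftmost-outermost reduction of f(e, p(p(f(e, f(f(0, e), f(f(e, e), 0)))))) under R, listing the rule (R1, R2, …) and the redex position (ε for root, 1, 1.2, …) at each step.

1. f(e, p(p(f(e, f(f(0, e), f(f(e, e), 0))))))  →  p(p(f(e, f(f(0, e), f(f(e, e), 0)))))   [R3 at ε]
2. p(p(f(e, f(f(0, e), f(f(e, e), 0)))))  →  p(p(f(f(0, e), f(f(e, e), 0))))   [R3 at 1.1]
3. p(p(f(f(0, e), f(f(e, e), 0))))  →  p(p(f(p(0), f(f(e, e), 0))))   [R5 at 1.1.1]
4. p(p(f(p(0), f(f(e, e), 0))))  →  p(p(f(f(e, e), 0)))   [R1 at 1.1]
5. p(p(f(f(e, e), 0)))  →  p(p(f(e, 0)))   [R3 at 1.1.1]
6. p(p(f(e, 0)))  →  p(p(0))   [R3 at 1.1]

p(p(0))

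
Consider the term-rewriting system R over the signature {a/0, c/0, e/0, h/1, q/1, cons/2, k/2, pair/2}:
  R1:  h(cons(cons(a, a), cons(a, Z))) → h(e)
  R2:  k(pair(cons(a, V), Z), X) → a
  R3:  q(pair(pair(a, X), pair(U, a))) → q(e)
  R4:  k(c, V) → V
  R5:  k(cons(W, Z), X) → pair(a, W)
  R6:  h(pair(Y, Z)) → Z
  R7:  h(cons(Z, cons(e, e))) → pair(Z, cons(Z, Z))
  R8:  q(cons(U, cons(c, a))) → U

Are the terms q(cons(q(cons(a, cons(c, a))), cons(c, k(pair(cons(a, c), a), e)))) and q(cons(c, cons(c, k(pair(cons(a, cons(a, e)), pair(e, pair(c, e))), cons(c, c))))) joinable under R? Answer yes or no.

no — NF(t₁) = a, NF(t₂) = c

Reduce t₁ = q(cons(q(cons(a, cons(c, a))), cons(c, k(pair(cons(a, c), a), e)))):
1. q(cons(q(cons(a, cons(c, a))), cons(c, k(pair(cons(a, c), a), e))))  →  q(cons(a, cons(c, k(pair(cons(a, c), a), e))))   [R8 at 1.1]
2. q(cons(a, cons(c, k(pair(cons(a, c), a), e))))  →  q(cons(a, cons(c, a)))   [R2 at 1.2.2]
3. q(cons(a, cons(c, a)))  →  a   [R8 at ε]

Reduce t₂ = q(cons(c, cons(c, k(pair(cons(a, cons(a, e)), pair(e, pair(c, e))), cons(c, c))))):
1. q(cons(c, cons(c, k(pair(cons(a, cons(a, e)), pair(e, pair(c, e))), cons(c, c)))))  →  q(cons(c, cons(c, a)))   [R2 at 1.2.2]
2. q(cons(c, cons(c, a)))  →  c   [R8 at ε]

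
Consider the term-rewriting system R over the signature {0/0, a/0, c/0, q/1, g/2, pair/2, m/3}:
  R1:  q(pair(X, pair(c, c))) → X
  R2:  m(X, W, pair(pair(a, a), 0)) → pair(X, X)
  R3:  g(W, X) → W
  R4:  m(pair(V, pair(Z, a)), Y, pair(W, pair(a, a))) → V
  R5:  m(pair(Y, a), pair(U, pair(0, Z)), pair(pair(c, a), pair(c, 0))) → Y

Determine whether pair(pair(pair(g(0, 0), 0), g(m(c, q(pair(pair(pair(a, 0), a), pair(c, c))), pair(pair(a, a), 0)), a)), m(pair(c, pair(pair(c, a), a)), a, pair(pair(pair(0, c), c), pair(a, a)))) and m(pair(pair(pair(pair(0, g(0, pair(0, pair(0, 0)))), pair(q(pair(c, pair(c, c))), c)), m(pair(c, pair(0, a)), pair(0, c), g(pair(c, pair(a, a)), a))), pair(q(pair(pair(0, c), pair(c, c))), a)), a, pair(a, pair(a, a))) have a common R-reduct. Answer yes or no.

yes — NF(t₁) = pair(pair(pair(0, 0), pair(c, c)), c), NF(t₂) = pair(pair(pair(0, 0), pair(c, c)), c)

Reduce t₁ = pair(pair(pair(g(0, 0), 0), g(m(c, q(pair(pair(pair(a, 0), a), pair(c, c))), pair(pair(a, a), 0)), a)), m(pair(c, pair(pair(c, a), a)), a, pair(pair(pair(0, c), c), pair(a, a)))):
1. pair(pair(pair(g(0, 0), 0), g(m(c, q(pair(pair(pair(a, 0), a), pair(c, c))), pair(pair(a, a), 0)), a)), m(pair(c, pair(pair(c, a), a)), a, pair(pair(pair(0, c), c), pair(a, a))))  →  pair(pair(pair(0, 0), g(m(c, q(pair(pair(pair(a, 0), a), pair(c, c))), pair(pair(a, a), 0)), a)), m(pair(c, pair(pair(c, a), a)), a, pair(pair(pair(0, c), c), pair(a, a))))   [R3 at 1.1.1]
2. pair(pair(pair(0, 0), g(m(c, q(pair(pair(pair(a, 0), a), pair(c, c))), pair(pair(a, a), 0)), a)), m(pair(c, pair(pair(c, a), a)), a, pair(pair(pair(0, c), c), pair(a, a))))  →  pair(pair(pair(0, 0), m(c, q(pair(pair(pair(a, 0), a), pair(c, c))), pair(pair(a, a), 0))), m(pair(c, pair(pair(c, a), a)), a, pair(pair(pair(0, c), c), pair(a, a))))   [R3 at 1.2]
3. pair(pair(pair(0, 0), m(c, q(pair(pair(pair(a, 0), a), pair(c, c))), pair(pair(a, a), 0))), m(pair(c, pair(pair(c, a), a)), a, pair(pair(pair(0, c), c), pair(a, a))))  →  pair(pair(pair(0, 0), pair(c, c)), m(pair(c, pair(pair(c, a), a)), a, pair(pair(pair(0, c), c), pair(a, a))))   [R2 at 1.2]
4. pair(pair(pair(0, 0), pair(c, c)), m(pair(c, pair(pair(c, a), a)), a, pair(pair(pair(0, c), c), pair(a, a))))  →  pair(pair(pair(0, 0), pair(c, c)), c)   [R4 at 2]

Reduce t₂ = m(pair(pair(pair(pair(0, g(0, pair(0, pair(0, 0)))), pair(q(pair(c, pair(c, c))), c)), m(pair(c, pair(0, a)), pair(0, c), g(pair(c, pair(a, a)), a))), pair(q(pair(pair(0, c), pair(c, c))), a)), a, pair(a, pair(a, a))):
1. m(pair(pair(pair(pair(0, g(0, pair(0, pair(0, 0)))), pair(q(pair(c, pair(c, c))), c)), m(pair(c, pair(0, a)), pair(0, c), g(pair(c, pair(a, a)), a))), pair(q(pair(pair(0, c), pair(c, c))), a)), a, pair(a, pair(a, a)))  →  pair(pair(pair(0, g(0, pair(0, pair(0, 0)))), pair(q(pair(c, pair(c, c))), c)), m(pair(c, pair(0, a)), pair(0, c), g(pair(c, pair(a, a)), a)))   [R4 at ε]
2. pair(pair(pair(0, g(0, pair(0, pair(0, 0)))), pair(q(pair(c, pair(c, c))), c)), m(pair(c, pair(0, a)), pair(0, c), g(pair(c, pair(a, a)), a)))  →  pair(pair(pair(0, 0), pair(q(pair(c, pair(c, c))), c)), m(pair(c, pair(0, a)), pair(0, c), g(pair(c, pair(a, a)), a)))   [R3 at 1.1.2]
3. pair(pair(pair(0, 0), pair(q(pair(c, pair(c, c))), c)), m(pair(c, pair(0, a)), pair(0, c), g(pair(c, pair(a, a)), a)))  →  pair(pair(pair(0, 0), pair(c, c)), m(pair(c, pair(0, a)), pair(0, c), g(pair(c, pair(a, a)), a)))   [R1 at 1.2.1]
4. pair(pair(pair(0, 0), pair(c, c)), m(pair(c, pair(0, a)), pair(0, c), g(pair(c, pair(a, a)), a)))  →  pair(pair(pair(0, 0), pair(c, c)), m(pair(c, pair(0, a)), pair(0, c), pair(c, pair(a, a))))   [R3 at 2.3]
5. pair(pair(pair(0, 0), pair(c, c)), m(pair(c, pair(0, a)), pair(0, c), pair(c, pair(a, a))))  →  pair(pair(pair(0, 0), pair(c, c)), c)   [R4 at 2]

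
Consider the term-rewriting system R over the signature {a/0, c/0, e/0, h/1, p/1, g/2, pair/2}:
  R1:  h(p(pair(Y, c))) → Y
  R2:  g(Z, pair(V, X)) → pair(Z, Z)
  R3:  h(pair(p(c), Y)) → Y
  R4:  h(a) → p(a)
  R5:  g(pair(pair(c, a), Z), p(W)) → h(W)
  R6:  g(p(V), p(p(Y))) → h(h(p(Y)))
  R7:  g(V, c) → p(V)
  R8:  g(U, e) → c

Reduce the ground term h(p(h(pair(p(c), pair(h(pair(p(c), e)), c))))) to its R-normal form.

1. h(p(h(pair(p(c), pair(h(pair(p(c), e)), c)))))  →  h(p(pair(h(pair(p(c), e)), c)))   [R3 at 1.1]
2. h(p(pair(h(pair(p(c), e)), c)))  →  h(pair(p(c), e))   [R1 at ε]
3. h(pair(p(c), e))  →  e   [R3 at ε]

e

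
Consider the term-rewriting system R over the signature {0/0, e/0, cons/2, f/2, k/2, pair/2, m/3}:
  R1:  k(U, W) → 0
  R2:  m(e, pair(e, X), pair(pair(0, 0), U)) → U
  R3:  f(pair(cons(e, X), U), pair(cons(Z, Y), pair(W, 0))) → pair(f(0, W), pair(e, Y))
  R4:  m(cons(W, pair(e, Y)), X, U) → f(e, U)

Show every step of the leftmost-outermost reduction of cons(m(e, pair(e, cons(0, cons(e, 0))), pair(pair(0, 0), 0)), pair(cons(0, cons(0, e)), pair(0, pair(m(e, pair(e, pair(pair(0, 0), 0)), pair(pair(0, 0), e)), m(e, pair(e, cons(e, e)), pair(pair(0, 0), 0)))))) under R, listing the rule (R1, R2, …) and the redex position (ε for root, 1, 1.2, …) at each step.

cons(0, pair(cons(0, cons(0, e)), pair(0, pair(e, 0))))

1. cons(m(e, pair(e, cons(0, cons(e, 0))), pair(pair(0, 0), 0)), pair(cons(0, cons(0, e)), pair(0, pair(m(e, pair(e, pair(pair(0, 0), 0)), pair(pair(0, 0), e)), m(e, pair(e, cons(e, e)), pair(pair(0, 0), 0))))))  →  cons(0, pair(cons(0, cons(0, e)), pair(0, pair(m(e, pair(e, pair(pair(0, 0), 0)), pair(pair(0, 0), e)), m(e, pair(e, cons(e, e)), pair(pair(0, 0), 0))))))   [R2 at 1]
2. cons(0, pair(cons(0, cons(0, e)), pair(0, pair(m(e, pair(e, pair(pair(0, 0), 0)), pair(pair(0, 0), e)), m(e, pair(e, cons(e, e)), pair(pair(0, 0), 0))))))  →  cons(0, pair(cons(0, cons(0, e)), pair(0, pair(e, m(e, pair(e, cons(e, e)), pair(pair(0, 0), 0))))))   [R2 at 2.2.2.1]
3. cons(0, pair(cons(0, cons(0, e)), pair(0, pair(e, m(e, pair(e, cons(e, e)), pair(pair(0, 0), 0))))))  →  cons(0, pair(cons(0, cons(0, e)), pair(0, pair(e, 0))))   [R2 at 2.2.2.2]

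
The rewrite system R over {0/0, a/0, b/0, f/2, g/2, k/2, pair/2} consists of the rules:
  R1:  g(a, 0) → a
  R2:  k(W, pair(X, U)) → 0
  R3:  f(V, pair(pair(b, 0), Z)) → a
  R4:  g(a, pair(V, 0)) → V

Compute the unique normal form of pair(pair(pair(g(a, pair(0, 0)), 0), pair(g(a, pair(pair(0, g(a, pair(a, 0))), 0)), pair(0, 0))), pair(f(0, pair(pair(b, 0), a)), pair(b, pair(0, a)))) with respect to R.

1. pair(pair(pair(g(a, pair(0, 0)), 0), pair(g(a, pair(pair(0, g(a, pair(a, 0))), 0)), pair(0, 0))), pair(f(0, pair(pair(b, 0), a)), pair(b, pair(0, a))))  →  pair(pair(pair(0, 0), pair(g(a, pair(pair(0, g(a, pair(a, 0))), 0)), pair(0, 0))), pair(f(0, pair(pair(b, 0), a)), pair(b, pair(0, a))))   [R4 at 1.1.1]
2. pair(pair(pair(0, 0), pair(g(a, pair(pair(0, g(a, pair(a, 0))), 0)), pair(0, 0))), pair(f(0, pair(pair(b, 0), a)), pair(b, pair(0, a))))  →  pair(pair(pair(0, 0), pair(pair(0, g(a, pair(a, 0))), pair(0, 0))), pair(f(0, pair(pair(b, 0), a)), pair(b, pair(0, a))))   [R4 at 1.2.1]
3. pair(pair(pair(0, 0), pair(pair(0, g(a, pair(a, 0))), pair(0, 0))), pair(f(0, pair(pair(b, 0), a)), pair(b, pair(0, a))))  →  pair(pair(pair(0, 0), pair(pair(0, a), pair(0, 0))), pair(f(0, pair(pair(b, 0), a)), pair(b, pair(0, a))))   [R4 at 1.2.1.2]
4. pair(pair(pair(0, 0), pair(pair(0, a), pair(0, 0))), pair(f(0, pair(pair(b, 0), a)), pair(b, pair(0, a))))  →  pair(pair(pair(0, 0), pair(pair(0, a), pair(0, 0))), pair(a, pair(b, pair(0, a))))   [R3 at 2.1]

pair(pair(pair(0, 0), pair(pair(0, a), pair(0, 0))), pair(a, pair(b, pair(0, a))))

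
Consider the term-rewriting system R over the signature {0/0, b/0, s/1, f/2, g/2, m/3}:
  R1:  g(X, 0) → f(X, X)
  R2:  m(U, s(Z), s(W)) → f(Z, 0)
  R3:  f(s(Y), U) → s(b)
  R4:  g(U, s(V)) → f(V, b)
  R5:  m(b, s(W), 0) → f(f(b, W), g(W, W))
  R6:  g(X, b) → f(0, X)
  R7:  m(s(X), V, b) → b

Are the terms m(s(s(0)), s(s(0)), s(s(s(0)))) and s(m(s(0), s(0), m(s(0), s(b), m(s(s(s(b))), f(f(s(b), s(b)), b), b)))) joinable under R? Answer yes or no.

yes — NF(t₁) = s(b), NF(t₂) = s(b)

Reduce t₁ = m(s(s(0)), s(s(0)), s(s(s(0)))):
1. m(s(s(0)), s(s(0)), s(s(s(0))))  →  f(s(0), 0)   [R2 at ε]
2. f(s(0), 0)  →  s(b)   [R3 at ε]

Reduce t₂ = s(m(s(0), s(0), m(s(0), s(b), m(s(s(s(b))), f(f(s(b), s(b)), b), b)))):
1. s(m(s(0), s(0), m(s(0), s(b), m(s(s(s(b))), f(f(s(b), s(b)), b), b))))  →  s(m(s(0), s(0), m(s(0), s(b), b)))   [R7 at 1.3.3]
2. s(m(s(0), s(0), m(s(0), s(b), b)))  →  s(m(s(0), s(0), b))   [R7 at 1.3]
3. s(m(s(0), s(0), b))  →  s(b)   [R7 at 1]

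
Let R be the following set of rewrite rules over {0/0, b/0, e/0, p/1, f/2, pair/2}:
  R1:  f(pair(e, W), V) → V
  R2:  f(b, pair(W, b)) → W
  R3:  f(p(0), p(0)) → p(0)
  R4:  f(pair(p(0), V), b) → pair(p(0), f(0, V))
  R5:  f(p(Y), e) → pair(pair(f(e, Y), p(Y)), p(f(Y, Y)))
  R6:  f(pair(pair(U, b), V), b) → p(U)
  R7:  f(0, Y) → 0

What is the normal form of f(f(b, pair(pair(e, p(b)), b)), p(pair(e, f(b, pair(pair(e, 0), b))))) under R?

1. f(f(b, pair(pair(e, p(b)), b)), p(pair(e, f(b, pair(pair(e, 0), b)))))  →  f(pair(e, p(b)), p(pair(e, f(b, pair(pair(e, 0), b)))))   [R2 at 1]
2. f(pair(e, p(b)), p(pair(e, f(b, pair(pair(e, 0), b)))))  →  p(pair(e, f(b, pair(pair(e, 0), b))))   [R1 at ε]
3. p(pair(e, f(b, pair(pair(e, 0), b))))  →  p(pair(e, pair(e, 0)))   [R2 at 1.2]

p(pair(e, pair(e, 0)))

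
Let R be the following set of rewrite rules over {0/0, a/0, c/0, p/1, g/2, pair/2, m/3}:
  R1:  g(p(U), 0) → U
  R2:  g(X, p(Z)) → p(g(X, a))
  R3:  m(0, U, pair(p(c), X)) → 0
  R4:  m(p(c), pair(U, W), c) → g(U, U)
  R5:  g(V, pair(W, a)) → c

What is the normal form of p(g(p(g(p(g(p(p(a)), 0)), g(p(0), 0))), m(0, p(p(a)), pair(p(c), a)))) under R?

p(p(a))

1. p(g(p(g(p(g(p(p(a)), 0)), g(p(0), 0))), m(0, p(p(a)), pair(p(c), a))))  →  p(g(p(g(p(p(a)), g(p(0), 0))), m(0, p(p(a)), pair(p(c), a))))   [R1 at 1.1.1.1.1]
2. p(g(p(g(p(p(a)), g(p(0), 0))), m(0, p(p(a)), pair(p(c), a))))  →  p(g(p(g(p(p(a)), 0)), m(0, p(p(a)), pair(p(c), a))))   [R1 at 1.1.1.2]
3. p(g(p(g(p(p(a)), 0)), m(0, p(p(a)), pair(p(c), a))))  →  p(g(p(p(a)), m(0, p(p(a)), pair(p(c), a))))   [R1 at 1.1.1]
4. p(g(p(p(a)), m(0, p(p(a)), pair(p(c), a))))  →  p(g(p(p(a)), 0))   [R3 at 1.2]
5. p(g(p(p(a)), 0))  →  p(p(a))   [R1 at 1]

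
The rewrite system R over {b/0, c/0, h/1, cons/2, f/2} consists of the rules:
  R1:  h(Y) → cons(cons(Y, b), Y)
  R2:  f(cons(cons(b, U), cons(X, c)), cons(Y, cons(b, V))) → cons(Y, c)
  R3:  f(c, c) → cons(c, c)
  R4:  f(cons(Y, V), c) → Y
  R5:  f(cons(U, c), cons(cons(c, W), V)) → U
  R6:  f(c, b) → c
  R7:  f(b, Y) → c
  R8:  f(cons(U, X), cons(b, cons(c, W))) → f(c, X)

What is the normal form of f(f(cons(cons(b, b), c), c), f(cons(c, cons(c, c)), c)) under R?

b

1. f(f(cons(cons(b, b), c), c), f(cons(c, cons(c, c)), c))  →  f(cons(b, b), f(cons(c, cons(c, c)), c))   [R4 at 1]
2. f(cons(b, b), f(cons(c, cons(c, c)), c))  →  f(cons(b, b), c)   [R4 at 2]
3. f(cons(b, b), c)  →  b   [R4 at ε]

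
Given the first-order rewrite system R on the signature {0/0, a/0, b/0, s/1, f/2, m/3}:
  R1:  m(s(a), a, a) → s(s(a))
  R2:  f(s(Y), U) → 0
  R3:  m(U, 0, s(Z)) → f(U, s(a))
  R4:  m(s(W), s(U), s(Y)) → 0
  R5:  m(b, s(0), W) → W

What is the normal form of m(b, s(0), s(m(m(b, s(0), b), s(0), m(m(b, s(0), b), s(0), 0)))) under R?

s(0)

1. m(b, s(0), s(m(m(b, s(0), b), s(0), m(m(b, s(0), b), s(0), 0))))  →  s(m(m(b, s(0), b), s(0), m(m(b, s(0), b), s(0), 0)))   [R5 at ε]
2. s(m(m(b, s(0), b), s(0), m(m(b, s(0), b), s(0), 0)))  →  s(m(b, s(0), m(m(b, s(0), b), s(0), 0)))   [R5 at 1.1]
3. s(m(b, s(0), m(m(b, s(0), b), s(0), 0)))  →  s(m(m(b, s(0), b), s(0), 0))   [R5 at 1]
4. s(m(m(b, s(0), b), s(0), 0))  →  s(m(b, s(0), 0))   [R5 at 1.1]
5. s(m(b, s(0), 0))  →  s(0)   [R5 at 1]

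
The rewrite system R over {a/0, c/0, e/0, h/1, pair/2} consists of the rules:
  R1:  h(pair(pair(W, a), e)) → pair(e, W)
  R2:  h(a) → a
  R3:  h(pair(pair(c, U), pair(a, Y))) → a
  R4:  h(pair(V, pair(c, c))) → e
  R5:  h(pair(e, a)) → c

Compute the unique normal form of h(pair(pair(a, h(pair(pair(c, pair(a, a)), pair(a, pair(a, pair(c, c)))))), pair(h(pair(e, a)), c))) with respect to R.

1. h(pair(pair(a, h(pair(pair(c, pair(a, a)), pair(a, pair(a, pair(c, c)))))), pair(h(pair(e, a)), c)))  →  h(pair(pair(a, a), pair(h(pair(e, a)), c)))   [R3 at 1.1.2]
2. h(pair(pair(a, a), pair(h(pair(e, a)), c)))  →  h(pair(pair(a, a), pair(c, c)))   [R5 at 1.2.1]
3. h(pair(pair(a, a), pair(c, c)))  →  e   [R4 at ε]

e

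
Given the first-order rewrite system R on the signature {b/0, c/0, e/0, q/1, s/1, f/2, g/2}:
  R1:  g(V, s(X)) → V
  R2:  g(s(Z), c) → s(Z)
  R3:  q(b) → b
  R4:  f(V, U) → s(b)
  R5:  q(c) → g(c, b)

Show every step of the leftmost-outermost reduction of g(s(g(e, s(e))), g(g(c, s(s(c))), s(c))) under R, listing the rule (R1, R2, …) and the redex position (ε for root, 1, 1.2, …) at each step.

1. g(s(g(e, s(e))), g(g(c, s(s(c))), s(c)))  →  g(s(e), g(g(c, s(s(c))), s(c)))   [R1 at 1.1]
2. g(s(e), g(g(c, s(s(c))), s(c)))  →  g(s(e), g(c, s(s(c))))   [R1 at 2]
3. g(s(e), g(c, s(s(c))))  →  g(s(e), c)   [R1 at 2]
4. g(s(e), c)  →  s(e)   [R2 at ε]

s(e)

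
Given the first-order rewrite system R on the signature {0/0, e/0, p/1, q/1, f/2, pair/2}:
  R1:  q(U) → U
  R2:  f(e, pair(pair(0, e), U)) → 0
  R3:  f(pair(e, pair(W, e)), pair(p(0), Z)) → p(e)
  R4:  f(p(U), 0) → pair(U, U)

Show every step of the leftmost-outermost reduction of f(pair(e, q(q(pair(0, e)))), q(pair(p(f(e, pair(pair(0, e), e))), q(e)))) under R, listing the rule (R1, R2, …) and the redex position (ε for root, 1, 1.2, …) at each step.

1. f(pair(e, q(q(pair(0, e)))), q(pair(p(f(e, pair(pair(0, e), e))), q(e))))  →  f(pair(e, q(pair(0, e))), q(pair(p(f(e, pair(pair(0, e), e))), q(e))))   [R1 at 1.2]
2. f(pair(e, q(pair(0, e))), q(pair(p(f(e, pair(pair(0, e), e))), q(e))))  →  f(pair(e, pair(0, e)), q(pair(p(f(e, pair(pair(0, e), e))), q(e))))   [R1 at 1.2]
3. f(pair(e, pair(0, e)), q(pair(p(f(e, pair(pair(0, e), e))), q(e))))  →  f(pair(e, pair(0, e)), pair(p(f(e, pair(pair(0, e), e))), q(e)))   [R1 at 2]
4. f(pair(e, pair(0, e)), pair(p(f(e, pair(pair(0, e), e))), q(e)))  →  f(pair(e, pair(0, e)), pair(p(0), q(e)))   [R2 at 2.1.1]
5. f(pair(e, pair(0, e)), pair(p(0), q(e)))  →  p(e)   [R3 at ε]

p(e)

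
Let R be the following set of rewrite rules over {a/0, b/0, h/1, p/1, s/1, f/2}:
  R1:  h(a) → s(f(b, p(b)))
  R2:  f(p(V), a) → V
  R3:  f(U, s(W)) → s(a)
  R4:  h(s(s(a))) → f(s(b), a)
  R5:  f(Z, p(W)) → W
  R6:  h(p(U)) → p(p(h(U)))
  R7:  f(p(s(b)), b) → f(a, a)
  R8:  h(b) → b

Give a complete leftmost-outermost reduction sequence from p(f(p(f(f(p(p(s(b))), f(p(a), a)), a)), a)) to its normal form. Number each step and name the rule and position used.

p(s(b))

1. p(f(p(f(f(p(p(s(b))), f(p(a), a)), a)), a))  →  p(f(f(p(p(s(b))), f(p(a), a)), a))   [R2 at 1]
2. p(f(f(p(p(s(b))), f(p(a), a)), a))  →  p(f(f(p(p(s(b))), a), a))   [R2 at 1.1.2]
3. p(f(f(p(p(s(b))), a), a))  →  p(f(p(s(b)), a))   [R2 at 1.1]
4. p(f(p(s(b)), a))  →  p(s(b))   [R2 at 1]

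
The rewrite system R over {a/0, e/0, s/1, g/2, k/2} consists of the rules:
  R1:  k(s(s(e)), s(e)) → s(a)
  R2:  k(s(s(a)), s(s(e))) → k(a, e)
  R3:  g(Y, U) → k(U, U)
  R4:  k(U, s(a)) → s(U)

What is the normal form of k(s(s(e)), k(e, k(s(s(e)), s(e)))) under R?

s(a)

1. k(s(s(e)), k(e, k(s(s(e)), s(e))))  →  k(s(s(e)), k(e, s(a)))   [R1 at 2.2]
2. k(s(s(e)), k(e, s(a)))  →  k(s(s(e)), s(e))   [R4 at 2]
3. k(s(s(e)), s(e))  →  s(a)   [R1 at ε]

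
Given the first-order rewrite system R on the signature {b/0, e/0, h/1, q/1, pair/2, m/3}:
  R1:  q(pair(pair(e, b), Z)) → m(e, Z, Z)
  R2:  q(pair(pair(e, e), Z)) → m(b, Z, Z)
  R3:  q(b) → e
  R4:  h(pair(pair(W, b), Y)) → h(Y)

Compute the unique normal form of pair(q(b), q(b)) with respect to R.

pair(e, e)

1. pair(q(b), q(b))  →  pair(e, q(b))   [R3 at 1]
2. pair(e, q(b))  →  pair(e, e)   [R3 at 2]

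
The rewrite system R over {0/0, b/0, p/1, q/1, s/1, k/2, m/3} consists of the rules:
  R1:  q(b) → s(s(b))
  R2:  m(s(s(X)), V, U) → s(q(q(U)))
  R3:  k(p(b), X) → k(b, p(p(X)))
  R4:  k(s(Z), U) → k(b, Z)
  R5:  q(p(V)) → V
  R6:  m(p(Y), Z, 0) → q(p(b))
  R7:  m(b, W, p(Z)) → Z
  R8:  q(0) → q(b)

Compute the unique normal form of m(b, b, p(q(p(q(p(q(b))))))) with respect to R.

s(s(b))

1. m(b, b, p(q(p(q(p(q(b)))))))  →  q(p(q(p(q(b)))))   [R7 at ε]
2. q(p(q(p(q(b)))))  →  q(p(q(b)))   [R5 at ε]
3. q(p(q(b)))  →  q(b)   [R5 at ε]
4. q(b)  →  s(s(b))   [R1 at ε]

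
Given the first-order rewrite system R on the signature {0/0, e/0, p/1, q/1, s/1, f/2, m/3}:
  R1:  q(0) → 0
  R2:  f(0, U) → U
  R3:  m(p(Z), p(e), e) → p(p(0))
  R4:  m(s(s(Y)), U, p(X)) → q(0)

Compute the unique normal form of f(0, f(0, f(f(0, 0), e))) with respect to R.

e

1. f(0, f(0, f(f(0, 0), e)))  →  f(0, f(f(0, 0), e))   [R2 at ε]
2. f(0, f(f(0, 0), e))  →  f(f(0, 0), e)   [R2 at ε]
3. f(f(0, 0), e)  →  f(0, e)   [R2 at 1]
4. f(0, e)  →  e   [R2 at ε]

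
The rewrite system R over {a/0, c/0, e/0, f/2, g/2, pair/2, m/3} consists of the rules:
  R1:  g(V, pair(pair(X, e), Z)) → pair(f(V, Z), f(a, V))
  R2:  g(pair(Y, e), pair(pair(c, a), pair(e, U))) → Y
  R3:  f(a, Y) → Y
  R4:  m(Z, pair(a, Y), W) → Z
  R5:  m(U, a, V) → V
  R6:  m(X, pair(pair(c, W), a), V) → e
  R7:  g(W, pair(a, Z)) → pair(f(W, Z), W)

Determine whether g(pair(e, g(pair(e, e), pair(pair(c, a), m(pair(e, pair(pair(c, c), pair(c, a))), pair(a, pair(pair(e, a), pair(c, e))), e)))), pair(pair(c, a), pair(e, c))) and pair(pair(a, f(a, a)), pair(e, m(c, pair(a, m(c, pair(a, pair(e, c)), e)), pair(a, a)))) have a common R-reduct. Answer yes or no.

no — NF(t₁) = e, NF(t₂) = pair(pair(a, a), pair(e, c))

Reduce t₁ = g(pair(e, g(pair(e, e), pair(pair(c, a), m(pair(e, pair(pair(c, c), pair(c, a))), pair(a, pair(pair(e, a), pair(c, e))), e)))), pair(pair(c, a), pair(e, c))):
1. g(pair(e, g(pair(e, e), pair(pair(c, a), m(pair(e, pair(pair(c, c), pair(c, a))), pair(a, pair(pair(e, a), pair(c, e))), e)))), pair(pair(c, a), pair(e, c)))  →  g(pair(e, g(pair(e, e), pair(pair(c, a), pair(e, pair(pair(c, c), pair(c, a)))))), pair(pair(c, a), pair(e, c)))   [R4 at 1.2.2.2]
2. g(pair(e, g(pair(e, e), pair(pair(c, a), pair(e, pair(pair(c, c), pair(c, a)))))), pair(pair(c, a), pair(e, c)))  →  g(pair(e, e), pair(pair(c, a), pair(e, c)))   [R2 at 1.2]
3. g(pair(e, e), pair(pair(c, a), pair(e, c)))  →  e   [R2 at ε]

Reduce t₂ = pair(pair(a, f(a, a)), pair(e, m(c, pair(a, m(c, pair(a, pair(e, c)), e)), pair(a, a)))):
1. pair(pair(a, f(a, a)), pair(e, m(c, pair(a, m(c, pair(a, pair(e, c)), e)), pair(a, a))))  →  pair(pair(a, a), pair(e, m(c, pair(a, m(c, pair(a, pair(e, c)), e)), pair(a, a))))   [R3 at 1.2]
2. pair(pair(a, a), pair(e, m(c, pair(a, m(c, pair(a, pair(e, c)), e)), pair(a, a))))  →  pair(pair(a, a), pair(e, c))   [R4 at 2.2]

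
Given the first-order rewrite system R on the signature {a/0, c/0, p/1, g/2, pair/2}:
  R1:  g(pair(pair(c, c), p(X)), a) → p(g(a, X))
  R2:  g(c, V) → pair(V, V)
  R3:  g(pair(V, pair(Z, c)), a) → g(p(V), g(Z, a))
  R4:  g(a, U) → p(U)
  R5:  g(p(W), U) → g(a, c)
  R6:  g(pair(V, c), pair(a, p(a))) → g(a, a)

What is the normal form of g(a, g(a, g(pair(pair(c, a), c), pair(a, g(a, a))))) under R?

p(p(p(a)))

1. g(a, g(a, g(pair(pair(c, a), c), pair(a, g(a, a)))))  →  p(g(a, g(pair(pair(c, a), c), pair(a, g(a, a)))))   [R4 at ε]
2. p(g(a, g(pair(pair(c, a), c), pair(a, g(a, a)))))  →  p(p(g(pair(pair(c, a), c), pair(a, g(a, a)))))   [R4 at 1]
3. p(p(g(pair(pair(c, a), c), pair(a, g(a, a)))))  →  p(p(g(pair(pair(c, a), c), pair(a, p(a)))))   [R4 at 1.1.2.2]
4. p(p(g(pair(pair(c, a), c), pair(a, p(a)))))  →  p(p(g(a, a)))   [R6 at 1.1]
5. p(p(g(a, a)))  →  p(p(p(a)))   [R4 at 1.1]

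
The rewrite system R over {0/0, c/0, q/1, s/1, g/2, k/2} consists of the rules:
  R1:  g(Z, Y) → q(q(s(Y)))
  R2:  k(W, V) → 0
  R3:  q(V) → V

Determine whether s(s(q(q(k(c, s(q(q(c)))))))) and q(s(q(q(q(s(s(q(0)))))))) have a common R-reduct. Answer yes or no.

no — NF(t₁) = s(s(0)), NF(t₂) = s(s(s(0)))

Reduce t₁ = s(s(q(q(k(c, s(q(q(c)))))))):
1. s(s(q(q(k(c, s(q(q(c))))))))  →  s(s(q(k(c, s(q(q(c)))))))   [R3 at 1.1]
2. s(s(q(k(c, s(q(q(c)))))))  →  s(s(k(c, s(q(q(c))))))   [R3 at 1.1]
3. s(s(k(c, s(q(q(c))))))  →  s(s(0))   [R2 at 1.1]

Reduce t₂ = q(s(q(q(q(s(s(q(0)))))))):
1. q(s(q(q(q(s(s(q(0))))))))  →  s(q(q(q(s(s(q(0)))))))   [R3 at ε]
2. s(q(q(q(s(s(q(0)))))))  →  s(q(q(s(s(q(0))))))   [R3 at 1]
3. s(q(q(s(s(q(0))))))  →  s(q(s(s(q(0)))))   [R3 at 1]
4. s(q(s(s(q(0)))))  →  s(s(s(q(0))))   [R3 at 1]
5. s(s(s(q(0))))  →  s(s(s(0)))   [R3 at 1.1.1]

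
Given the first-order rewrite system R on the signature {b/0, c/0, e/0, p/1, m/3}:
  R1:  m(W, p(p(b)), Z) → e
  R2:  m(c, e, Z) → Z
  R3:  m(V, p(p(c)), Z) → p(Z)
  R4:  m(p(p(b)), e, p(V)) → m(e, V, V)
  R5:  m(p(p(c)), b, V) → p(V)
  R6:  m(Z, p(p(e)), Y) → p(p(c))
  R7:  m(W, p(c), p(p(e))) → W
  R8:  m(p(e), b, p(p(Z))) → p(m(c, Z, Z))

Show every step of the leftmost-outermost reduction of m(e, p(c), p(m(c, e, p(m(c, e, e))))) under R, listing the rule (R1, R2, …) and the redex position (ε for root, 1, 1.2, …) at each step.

1. m(e, p(c), p(m(c, e, p(m(c, e, e)))))  →  m(e, p(c), p(p(m(c, e, e))))   [R2 at 3.1]
2. m(e, p(c), p(p(m(c, e, e))))  →  m(e, p(c), p(p(e)))   [R2 at 3.1.1]
3. m(e, p(c), p(p(e)))  →  e   [R7 at ε]

e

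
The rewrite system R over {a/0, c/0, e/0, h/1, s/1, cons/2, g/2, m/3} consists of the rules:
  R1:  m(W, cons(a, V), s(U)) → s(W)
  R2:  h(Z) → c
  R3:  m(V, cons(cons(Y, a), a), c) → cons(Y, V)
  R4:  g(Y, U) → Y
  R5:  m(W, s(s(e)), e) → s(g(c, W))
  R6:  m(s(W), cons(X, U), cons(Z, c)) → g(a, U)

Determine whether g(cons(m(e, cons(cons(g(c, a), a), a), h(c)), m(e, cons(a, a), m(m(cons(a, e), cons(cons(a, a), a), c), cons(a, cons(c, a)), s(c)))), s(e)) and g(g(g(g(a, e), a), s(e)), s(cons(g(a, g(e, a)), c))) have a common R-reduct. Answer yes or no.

no — NF(t₁) = cons(cons(c, e), s(e)), NF(t₂) = a

Reduce t₁ = g(cons(m(e, cons(cons(g(c, a), a), a), h(c)), m(e, cons(a, a), m(m(cons(a, e), cons(cons(a, a), a), c), cons(a, cons(c, a)), s(c)))), s(e)):
1. g(cons(m(e, cons(cons(g(c, a), a), a), h(c)), m(e, cons(a, a), m(m(cons(a, e), cons(cons(a, a), a), c), cons(a, cons(c, a)), s(c)))), s(e))  →  cons(m(e, cons(cons(g(c, a), a), a), h(c)), m(e, cons(a, a), m(m(cons(a, e), cons(cons(a, a), a), c), cons(a, cons(c, a)), s(c))))   [R4 at ε]
2. cons(m(e, cons(cons(g(c, a), a), a), h(c)), m(e, cons(a, a), m(m(cons(a, e), cons(cons(a, a), a), c), cons(a, cons(c, a)), s(c))))  →  cons(m(e, cons(cons(c, a), a), h(c)), m(e, cons(a, a), m(m(cons(a, e), cons(cons(a, a), a), c), cons(a, cons(c, a)), s(c))))   [R4 at 1.2.1.1]
3. cons(m(e, cons(cons(c, a), a), h(c)), m(e, cons(a, a), m(m(cons(a, e), cons(cons(a, a), a), c), cons(a, cons(c, a)), s(c))))  →  cons(m(e, cons(cons(c, a), a), c), m(e, cons(a, a), m(m(cons(a, e), cons(cons(a, a), a), c), cons(a, cons(c, a)), s(c))))   [R2 at 1.3]
4. cons(m(e, cons(cons(c, a), a), c), m(e, cons(a, a), m(m(cons(a, e), cons(cons(a, a), a), c), cons(a, cons(c, a)), s(c))))  →  cons(cons(c, e), m(e, cons(a, a), m(m(cons(a, e), cons(cons(a, a), a), c), cons(a, cons(c, a)), s(c))))   [R3 at 1]
5. cons(cons(c, e), m(e, cons(a, a), m(m(cons(a, e), cons(cons(a, a), a), c), cons(a, cons(c, a)), s(c))))  →  cons(cons(c, e), m(e, cons(a, a), s(m(cons(a, e), cons(cons(a, a), a), c))))   [R1 at 2.3]
6. cons(cons(c, e), m(e, cons(a, a), s(m(cons(a, e), cons(cons(a, a), a), c))))  →  cons(cons(c, e), s(e))   [R1 at 2]

Reduce t₂ = g(g(g(g(a, e), a), s(e)), s(cons(g(a, g(e, a)), c))):
1. g(g(g(g(a, e), a), s(e)), s(cons(g(a, g(e, a)), c)))  →  g(g(g(a, e), a), s(e))   [R4 at ε]
2. g(g(g(a, e), a), s(e))  →  g(g(a, e), a)   [R4 at ε]
3. g(g(a, e), a)  →  g(a, e)   [R4 at ε]
4. g(a, e)  →  a   [R4 at ε]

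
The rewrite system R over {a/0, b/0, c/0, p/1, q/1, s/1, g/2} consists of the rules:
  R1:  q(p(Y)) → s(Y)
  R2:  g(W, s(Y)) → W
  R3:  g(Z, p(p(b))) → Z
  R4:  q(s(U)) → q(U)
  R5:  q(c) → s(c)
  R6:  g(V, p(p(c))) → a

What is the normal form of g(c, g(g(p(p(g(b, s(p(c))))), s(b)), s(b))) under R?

1. g(c, g(g(p(p(g(b, s(p(c))))), s(b)), s(b)))  →  g(c, g(p(p(g(b, s(p(c))))), s(b)))   [R2 at 2]
2. g(c, g(p(p(g(b, s(p(c))))), s(b)))  →  g(c, p(p(g(b, s(p(c))))))   [R2 at 2]
3. g(c, p(p(g(b, s(p(c))))))  →  g(c, p(p(b)))   [R2 at 2.1.1]
4. g(c, p(p(b)))  →  c   [R3 at ε]

c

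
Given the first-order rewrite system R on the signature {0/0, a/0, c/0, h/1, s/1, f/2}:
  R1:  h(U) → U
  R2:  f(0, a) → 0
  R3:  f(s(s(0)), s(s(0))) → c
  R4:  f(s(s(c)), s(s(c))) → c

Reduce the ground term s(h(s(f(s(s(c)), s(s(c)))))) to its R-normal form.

1. s(h(s(f(s(s(c)), s(s(c))))))  →  s(s(f(s(s(c)), s(s(c)))))   [R1 at 1]
2. s(s(f(s(s(c)), s(s(c)))))  →  s(s(c))   [R4 at 1.1]

s(s(c))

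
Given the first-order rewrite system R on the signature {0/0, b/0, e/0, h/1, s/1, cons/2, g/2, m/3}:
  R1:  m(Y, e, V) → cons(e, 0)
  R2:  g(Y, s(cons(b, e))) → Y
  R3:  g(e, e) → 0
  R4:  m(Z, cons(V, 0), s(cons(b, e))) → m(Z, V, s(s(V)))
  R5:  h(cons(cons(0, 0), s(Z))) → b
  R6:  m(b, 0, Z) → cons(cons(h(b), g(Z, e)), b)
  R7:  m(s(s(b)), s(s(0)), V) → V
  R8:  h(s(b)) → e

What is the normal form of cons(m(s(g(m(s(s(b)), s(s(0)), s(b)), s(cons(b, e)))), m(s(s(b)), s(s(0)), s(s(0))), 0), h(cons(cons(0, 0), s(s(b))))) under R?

cons(0, b)

1. cons(m(s(g(m(s(s(b)), s(s(0)), s(b)), s(cons(b, e)))), m(s(s(b)), s(s(0)), s(s(0))), 0), h(cons(cons(0, 0), s(s(b)))))  →  cons(m(s(m(s(s(b)), s(s(0)), s(b))), m(s(s(b)), s(s(0)), s(s(0))), 0), h(cons(cons(0, 0), s(s(b)))))   [R2 at 1.1.1]
2. cons(m(s(m(s(s(b)), s(s(0)), s(b))), m(s(s(b)), s(s(0)), s(s(0))), 0), h(cons(cons(0, 0), s(s(b)))))  →  cons(m(s(s(b)), m(s(s(b)), s(s(0)), s(s(0))), 0), h(cons(cons(0, 0), s(s(b)))))   [R7 at 1.1.1]
3. cons(m(s(s(b)), m(s(s(b)), s(s(0)), s(s(0))), 0), h(cons(cons(0, 0), s(s(b)))))  →  cons(m(s(s(b)), s(s(0)), 0), h(cons(cons(0, 0), s(s(b)))))   [R7 at 1.2]
4. cons(m(s(s(b)), s(s(0)), 0), h(cons(cons(0, 0), s(s(b)))))  →  cons(0, h(cons(cons(0, 0), s(s(b)))))   [R7 at 1]
5. cons(0, h(cons(cons(0, 0), s(s(b)))))  →  cons(0, b)   [R5 at 2]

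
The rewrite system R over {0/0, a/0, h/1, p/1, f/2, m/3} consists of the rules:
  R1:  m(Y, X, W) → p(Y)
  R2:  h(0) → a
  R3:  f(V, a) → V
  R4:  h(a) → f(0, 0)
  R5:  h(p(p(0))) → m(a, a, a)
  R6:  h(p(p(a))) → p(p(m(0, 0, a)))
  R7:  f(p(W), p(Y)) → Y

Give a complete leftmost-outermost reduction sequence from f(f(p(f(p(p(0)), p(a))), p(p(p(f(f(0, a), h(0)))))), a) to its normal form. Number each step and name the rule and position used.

1. f(f(p(f(p(p(0)), p(a))), p(p(p(f(f(0, a), h(0)))))), a)  →  f(p(f(p(p(0)), p(a))), p(p(p(f(f(0, a), h(0))))))   [R3 at ε]
2. f(p(f(p(p(0)), p(a))), p(p(p(f(f(0, a), h(0))))))  →  p(p(f(f(0, a), h(0))))   [R7 at ε]
3. p(p(f(f(0, a), h(0))))  →  p(p(f(0, h(0))))   [R3 at 1.1.1]
4. p(p(f(0, h(0))))  →  p(p(f(0, a)))   [R2 at 1.1.2]
5. p(p(f(0, a)))  →  p(p(0))   [R3 at 1.1]

p(p(0))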